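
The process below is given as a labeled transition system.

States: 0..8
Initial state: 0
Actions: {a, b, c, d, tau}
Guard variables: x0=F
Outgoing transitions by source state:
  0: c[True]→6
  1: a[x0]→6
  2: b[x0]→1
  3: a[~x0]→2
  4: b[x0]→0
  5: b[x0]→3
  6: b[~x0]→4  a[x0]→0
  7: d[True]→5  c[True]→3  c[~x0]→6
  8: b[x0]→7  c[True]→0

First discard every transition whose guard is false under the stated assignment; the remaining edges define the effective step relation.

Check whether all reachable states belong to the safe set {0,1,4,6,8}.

Answer: INVARIANT HOLDS

Analysis:
Allowed set {0,1,4,6,8}
R = {0,4,6}
  0: ok
  4: ok
  6: ok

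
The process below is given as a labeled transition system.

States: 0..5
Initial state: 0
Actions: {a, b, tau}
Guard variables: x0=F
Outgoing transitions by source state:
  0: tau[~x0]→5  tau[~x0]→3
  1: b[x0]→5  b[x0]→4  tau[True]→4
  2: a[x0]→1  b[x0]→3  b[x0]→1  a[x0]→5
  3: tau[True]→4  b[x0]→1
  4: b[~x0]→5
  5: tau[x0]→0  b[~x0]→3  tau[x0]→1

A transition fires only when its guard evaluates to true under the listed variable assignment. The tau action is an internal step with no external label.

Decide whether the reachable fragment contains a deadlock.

Answer: DEADLOCK-FREE

Working:
R = {0,3,4,5}
  0: tau→3  tau→5  [deg 2]
  3: tau→4  [deg 1]
  4: b→5  [deg 1]
  5: b→3  [deg 1]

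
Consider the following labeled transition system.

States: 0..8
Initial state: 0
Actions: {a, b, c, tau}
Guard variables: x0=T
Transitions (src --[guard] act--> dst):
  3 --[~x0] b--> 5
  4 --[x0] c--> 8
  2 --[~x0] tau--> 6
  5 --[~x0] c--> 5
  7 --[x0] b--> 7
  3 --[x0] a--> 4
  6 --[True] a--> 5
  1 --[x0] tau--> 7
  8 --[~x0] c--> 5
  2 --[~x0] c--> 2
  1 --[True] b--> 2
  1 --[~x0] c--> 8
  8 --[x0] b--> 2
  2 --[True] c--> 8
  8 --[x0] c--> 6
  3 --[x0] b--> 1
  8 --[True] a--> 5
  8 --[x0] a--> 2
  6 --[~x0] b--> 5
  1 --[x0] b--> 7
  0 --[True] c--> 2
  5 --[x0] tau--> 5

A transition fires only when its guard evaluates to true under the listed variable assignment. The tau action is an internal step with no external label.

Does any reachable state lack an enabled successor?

Answer: DEADLOCK-FREE

Analysis:
Reachable = {0,2,5,6,8}
  0: c→2  [1 exit(s)]
  2: c→8  [1 exit(s)]
  5: tau→5  [1 exit(s)]
  6: a→5  [1 exit(s)]
  8: a→2  a→5  b→2  c→6  [4 exit(s)]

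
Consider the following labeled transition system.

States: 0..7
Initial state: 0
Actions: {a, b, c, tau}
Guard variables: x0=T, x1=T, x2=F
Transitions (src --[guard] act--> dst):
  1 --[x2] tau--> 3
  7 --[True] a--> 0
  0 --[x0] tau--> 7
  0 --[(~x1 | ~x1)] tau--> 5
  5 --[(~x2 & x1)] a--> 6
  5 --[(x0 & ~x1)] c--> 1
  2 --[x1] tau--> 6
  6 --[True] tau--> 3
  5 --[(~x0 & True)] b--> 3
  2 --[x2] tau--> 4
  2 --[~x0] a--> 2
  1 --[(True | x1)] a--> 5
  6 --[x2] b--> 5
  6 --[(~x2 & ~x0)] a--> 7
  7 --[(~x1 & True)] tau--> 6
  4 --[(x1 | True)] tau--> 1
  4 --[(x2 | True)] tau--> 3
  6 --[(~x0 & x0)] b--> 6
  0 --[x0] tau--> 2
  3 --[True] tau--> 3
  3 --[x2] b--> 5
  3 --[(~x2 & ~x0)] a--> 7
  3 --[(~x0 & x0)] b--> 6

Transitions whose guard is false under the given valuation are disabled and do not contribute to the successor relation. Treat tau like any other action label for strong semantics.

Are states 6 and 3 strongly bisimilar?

Refine partition for ~:
  π0 = {{0,1,2,3,4,5,6,7}}
  π1 = {{0,2,3,4,6},{1,5,7}}
  π2 = {{0,4},{1},{2,3,6},{5,7}}
  π3 = {{0},{1},{2,3,6},{4},{5},{7}}
stable after 4 split(s): 6 block(s)
class of 6: {2,3,6}; class of 3: {2,3,6}

Answer: BISIMILAR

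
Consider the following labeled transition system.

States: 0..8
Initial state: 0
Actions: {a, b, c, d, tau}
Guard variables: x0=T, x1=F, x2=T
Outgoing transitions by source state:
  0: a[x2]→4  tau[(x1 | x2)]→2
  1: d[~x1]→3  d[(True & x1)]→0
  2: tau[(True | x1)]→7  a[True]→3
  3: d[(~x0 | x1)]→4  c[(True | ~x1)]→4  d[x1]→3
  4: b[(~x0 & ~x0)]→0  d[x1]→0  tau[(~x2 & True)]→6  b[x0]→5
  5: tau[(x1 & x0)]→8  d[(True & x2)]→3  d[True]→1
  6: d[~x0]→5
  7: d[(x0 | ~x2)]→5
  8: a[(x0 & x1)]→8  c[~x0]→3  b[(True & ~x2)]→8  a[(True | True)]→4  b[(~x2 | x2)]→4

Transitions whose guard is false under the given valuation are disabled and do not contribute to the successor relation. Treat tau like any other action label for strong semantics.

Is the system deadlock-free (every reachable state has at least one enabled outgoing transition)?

Answer: DEADLOCK-FREE

Working:
Reachable = {0,1,2,3,4,5,7}
  0: a→4  tau→2  [2 out]
  1: d→3  [1 out]
  2: a→3  tau→7  [2 out]
  3: c→4  [1 out]
  4: b→5  [1 out]
  5: d→1  d→3  [2 out]
  7: d→5  [1 out]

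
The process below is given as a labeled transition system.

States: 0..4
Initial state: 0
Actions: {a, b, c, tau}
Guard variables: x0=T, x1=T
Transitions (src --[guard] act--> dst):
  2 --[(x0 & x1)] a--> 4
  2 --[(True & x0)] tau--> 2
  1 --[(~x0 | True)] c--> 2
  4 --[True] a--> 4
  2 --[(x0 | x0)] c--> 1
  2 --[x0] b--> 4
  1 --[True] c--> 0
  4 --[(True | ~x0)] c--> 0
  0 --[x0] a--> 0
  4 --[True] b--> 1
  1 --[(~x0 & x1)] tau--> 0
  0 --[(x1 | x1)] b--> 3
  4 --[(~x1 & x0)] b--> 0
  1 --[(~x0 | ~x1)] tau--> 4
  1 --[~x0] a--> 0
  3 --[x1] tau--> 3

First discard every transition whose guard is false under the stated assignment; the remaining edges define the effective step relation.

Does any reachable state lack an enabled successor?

Answer: DEADLOCK-FREE

Trace:
Reach set: {0,3}
  0: a→0  b→3  [deg 2]
  3: tau→3  [deg 1]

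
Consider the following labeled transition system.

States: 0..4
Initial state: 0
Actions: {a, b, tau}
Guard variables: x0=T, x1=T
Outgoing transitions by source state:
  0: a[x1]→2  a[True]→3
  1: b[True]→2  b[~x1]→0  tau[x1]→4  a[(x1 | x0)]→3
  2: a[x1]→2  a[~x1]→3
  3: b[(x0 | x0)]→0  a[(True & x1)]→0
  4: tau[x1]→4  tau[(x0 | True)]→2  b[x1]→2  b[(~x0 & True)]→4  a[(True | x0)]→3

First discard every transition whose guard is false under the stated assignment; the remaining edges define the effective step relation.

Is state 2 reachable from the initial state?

Answer: REACHABLE

Working:
12 transition(s) survive guard evaluation.
depth 0: {0}
depth 1: {2,3}  now seen {0,2,3}
Reachable = {0,2,3}
trace reaching 2: a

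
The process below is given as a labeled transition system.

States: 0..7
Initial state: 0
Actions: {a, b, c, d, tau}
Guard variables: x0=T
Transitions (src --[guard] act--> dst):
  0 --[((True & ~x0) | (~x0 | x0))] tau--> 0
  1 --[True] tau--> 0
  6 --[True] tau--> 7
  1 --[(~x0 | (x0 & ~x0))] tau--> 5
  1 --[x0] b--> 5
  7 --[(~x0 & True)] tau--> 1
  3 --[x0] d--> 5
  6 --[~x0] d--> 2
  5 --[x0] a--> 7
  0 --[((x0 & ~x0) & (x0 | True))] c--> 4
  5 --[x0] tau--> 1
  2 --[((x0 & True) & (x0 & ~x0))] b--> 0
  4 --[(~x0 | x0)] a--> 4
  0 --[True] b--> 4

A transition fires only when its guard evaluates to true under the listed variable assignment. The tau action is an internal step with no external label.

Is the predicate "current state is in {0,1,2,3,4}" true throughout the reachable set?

Answer: INVARIANT HOLDS

Working:
Safe = {0,1,2,3,4}
R = {0,4}
  0: ok
  4: ok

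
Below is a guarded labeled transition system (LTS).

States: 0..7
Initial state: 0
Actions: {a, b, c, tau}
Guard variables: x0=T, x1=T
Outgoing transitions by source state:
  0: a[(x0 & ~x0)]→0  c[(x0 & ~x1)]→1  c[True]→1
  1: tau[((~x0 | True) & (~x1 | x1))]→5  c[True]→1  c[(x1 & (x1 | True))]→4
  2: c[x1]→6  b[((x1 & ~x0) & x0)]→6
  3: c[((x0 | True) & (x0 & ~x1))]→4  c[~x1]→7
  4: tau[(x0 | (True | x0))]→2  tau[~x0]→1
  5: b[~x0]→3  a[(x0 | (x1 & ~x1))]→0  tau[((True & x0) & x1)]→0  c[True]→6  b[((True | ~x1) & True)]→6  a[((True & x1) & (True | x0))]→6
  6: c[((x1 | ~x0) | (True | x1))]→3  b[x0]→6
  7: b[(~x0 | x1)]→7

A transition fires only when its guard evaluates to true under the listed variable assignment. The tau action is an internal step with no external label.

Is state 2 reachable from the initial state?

Answer: REACHABLE

Working:
After dropping false guards: 14 live edges.
depth 0: {0}
depth 1: {1}  now seen {0,1}
depth 2: {4,5}  now seen {0,1,4,5}
depth 3: {2,6}  now seen {0,1,2,4,5,6}
depth 4: {3}  now seen {0,1,2,3,4,5,6}
Reachable = {0,1,2,3,4,5,6}
trace reaching 2: c·c·tau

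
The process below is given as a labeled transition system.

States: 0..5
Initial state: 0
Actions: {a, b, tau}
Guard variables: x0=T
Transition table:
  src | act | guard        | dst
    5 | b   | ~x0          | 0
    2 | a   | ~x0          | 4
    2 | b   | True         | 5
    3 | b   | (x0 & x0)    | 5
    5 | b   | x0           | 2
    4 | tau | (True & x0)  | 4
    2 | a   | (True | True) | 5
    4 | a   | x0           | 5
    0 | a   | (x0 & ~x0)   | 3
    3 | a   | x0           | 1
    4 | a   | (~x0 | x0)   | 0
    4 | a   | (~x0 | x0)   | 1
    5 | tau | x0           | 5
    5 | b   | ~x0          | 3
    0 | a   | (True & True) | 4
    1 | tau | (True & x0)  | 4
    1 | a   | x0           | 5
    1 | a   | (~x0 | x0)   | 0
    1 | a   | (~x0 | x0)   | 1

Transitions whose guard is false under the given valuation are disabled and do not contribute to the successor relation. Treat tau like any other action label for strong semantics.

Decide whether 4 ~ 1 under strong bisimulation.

Compute ~ classes (split until stable):
  π0 = {{0,1,2,3,4,5}}
  π1 = {{0},{1,4},{2,3},{5}}
  π2 = {{0},{1,4},{2},{3},{5}}
Fixed point at round 3; 5 class(es).
[4]={1,4}  [1]={1,4}

Answer: BISIMILAR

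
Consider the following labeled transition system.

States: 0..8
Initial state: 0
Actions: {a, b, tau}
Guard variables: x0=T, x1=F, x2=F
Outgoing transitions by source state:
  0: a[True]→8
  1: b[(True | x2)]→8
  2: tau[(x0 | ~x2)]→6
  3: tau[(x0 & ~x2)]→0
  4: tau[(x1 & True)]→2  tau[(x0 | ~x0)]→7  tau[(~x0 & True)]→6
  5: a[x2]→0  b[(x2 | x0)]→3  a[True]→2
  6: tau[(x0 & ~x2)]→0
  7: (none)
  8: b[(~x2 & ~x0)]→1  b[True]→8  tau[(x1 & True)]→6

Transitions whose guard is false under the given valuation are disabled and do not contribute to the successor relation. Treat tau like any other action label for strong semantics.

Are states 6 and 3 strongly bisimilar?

Answer: BISIMILAR

Trace:
Compute ~ classes (split until stable):
  P[0] = {{0,1,2,3,4,5,6,7,8}}
  P[1] = {{0},{1,8},{2,3,4,6},{5},{7}}
  P[2] = {{0},{1,8},{2},{3,6},{4},{5},{7}}
stable after 3 split(s): 7 block(s)
class of 6: {3,6}; class of 3: {3,6}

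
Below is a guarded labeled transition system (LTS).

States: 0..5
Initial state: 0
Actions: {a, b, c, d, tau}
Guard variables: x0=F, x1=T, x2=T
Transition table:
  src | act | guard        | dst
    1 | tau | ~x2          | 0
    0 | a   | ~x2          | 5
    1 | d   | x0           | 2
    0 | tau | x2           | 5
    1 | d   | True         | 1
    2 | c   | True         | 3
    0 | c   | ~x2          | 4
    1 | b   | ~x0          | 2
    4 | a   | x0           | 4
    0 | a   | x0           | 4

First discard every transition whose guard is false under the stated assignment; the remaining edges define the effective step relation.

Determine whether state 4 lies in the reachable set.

Guard filter leaves 4 enabled edge(s).
L0 = {0}
L1 = {5}  cumulative {0,5}
R = {0,5}

Answer: UNREACHABLE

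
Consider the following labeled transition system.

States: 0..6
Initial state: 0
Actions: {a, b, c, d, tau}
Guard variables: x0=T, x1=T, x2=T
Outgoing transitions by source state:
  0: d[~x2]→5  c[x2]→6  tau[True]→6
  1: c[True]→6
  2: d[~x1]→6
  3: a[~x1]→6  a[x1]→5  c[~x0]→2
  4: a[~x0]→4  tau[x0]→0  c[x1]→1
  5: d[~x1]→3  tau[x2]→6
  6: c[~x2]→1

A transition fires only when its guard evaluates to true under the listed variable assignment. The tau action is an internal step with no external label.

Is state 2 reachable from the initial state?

Answer: UNREACHABLE

Analysis:
7 transition(s) survive guard evaluation.
L0 = {0}
L1 = {6}  now seen {0,6}
Reachable = {0,6}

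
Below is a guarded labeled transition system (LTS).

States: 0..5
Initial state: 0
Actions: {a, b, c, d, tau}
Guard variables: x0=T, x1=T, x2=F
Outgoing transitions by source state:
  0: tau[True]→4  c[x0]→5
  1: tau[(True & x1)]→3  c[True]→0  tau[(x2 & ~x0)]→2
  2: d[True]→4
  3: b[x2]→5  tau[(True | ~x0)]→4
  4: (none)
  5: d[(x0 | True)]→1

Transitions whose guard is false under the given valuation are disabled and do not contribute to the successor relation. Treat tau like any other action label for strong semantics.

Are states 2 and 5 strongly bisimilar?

Answer: NOT BISIMILAR

Working:
Bisimulation quotient by refinement:
  P[0] = {{0,1,2,3,4,5}}
  P[1] = {{0,1},{2,5},{3},{4}}
  P[2] = {{0},{1},{2},{3},{4},{5}}
6 equivalence class(es) (converged in 3)
2∈{2}, 5∈{5}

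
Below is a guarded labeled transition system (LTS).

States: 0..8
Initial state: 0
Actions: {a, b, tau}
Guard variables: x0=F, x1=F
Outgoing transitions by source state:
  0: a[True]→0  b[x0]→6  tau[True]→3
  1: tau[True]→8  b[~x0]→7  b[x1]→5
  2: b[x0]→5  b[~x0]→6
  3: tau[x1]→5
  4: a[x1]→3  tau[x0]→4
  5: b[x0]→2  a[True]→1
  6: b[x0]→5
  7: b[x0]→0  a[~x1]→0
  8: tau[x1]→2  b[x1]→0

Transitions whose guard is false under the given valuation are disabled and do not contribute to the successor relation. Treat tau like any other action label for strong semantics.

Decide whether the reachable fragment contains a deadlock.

R = {0,3}
  0: a→0  tau→3  [2 exit(s)]
  3: ∅  [deadlock]
trace reaching 3: tau

Answer: DEADLOCK at state 3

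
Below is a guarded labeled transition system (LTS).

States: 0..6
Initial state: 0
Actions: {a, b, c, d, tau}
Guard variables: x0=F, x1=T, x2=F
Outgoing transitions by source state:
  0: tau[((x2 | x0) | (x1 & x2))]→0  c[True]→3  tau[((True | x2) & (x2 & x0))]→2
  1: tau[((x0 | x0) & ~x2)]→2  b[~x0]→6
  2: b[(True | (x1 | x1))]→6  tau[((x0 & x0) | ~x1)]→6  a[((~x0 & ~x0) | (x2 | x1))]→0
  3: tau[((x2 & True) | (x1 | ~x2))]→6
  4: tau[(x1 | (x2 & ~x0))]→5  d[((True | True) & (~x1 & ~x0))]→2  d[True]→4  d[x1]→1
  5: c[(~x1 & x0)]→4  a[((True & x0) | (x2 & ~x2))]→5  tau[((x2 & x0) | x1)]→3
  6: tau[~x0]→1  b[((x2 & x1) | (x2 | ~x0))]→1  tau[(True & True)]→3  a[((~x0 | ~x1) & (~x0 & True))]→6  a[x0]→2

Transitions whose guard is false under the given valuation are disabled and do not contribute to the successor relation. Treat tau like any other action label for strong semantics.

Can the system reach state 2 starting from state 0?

13 transition(s) survive guard evaluation.
depth 0: {0}
depth 1: {3}  cumulative {0,3}
depth 2: {6}  cumulative {0,3,6}
depth 3: {1}  cumulative {0,1,3,6}
Reachable = {0,1,3,6}

Answer: UNREACHABLE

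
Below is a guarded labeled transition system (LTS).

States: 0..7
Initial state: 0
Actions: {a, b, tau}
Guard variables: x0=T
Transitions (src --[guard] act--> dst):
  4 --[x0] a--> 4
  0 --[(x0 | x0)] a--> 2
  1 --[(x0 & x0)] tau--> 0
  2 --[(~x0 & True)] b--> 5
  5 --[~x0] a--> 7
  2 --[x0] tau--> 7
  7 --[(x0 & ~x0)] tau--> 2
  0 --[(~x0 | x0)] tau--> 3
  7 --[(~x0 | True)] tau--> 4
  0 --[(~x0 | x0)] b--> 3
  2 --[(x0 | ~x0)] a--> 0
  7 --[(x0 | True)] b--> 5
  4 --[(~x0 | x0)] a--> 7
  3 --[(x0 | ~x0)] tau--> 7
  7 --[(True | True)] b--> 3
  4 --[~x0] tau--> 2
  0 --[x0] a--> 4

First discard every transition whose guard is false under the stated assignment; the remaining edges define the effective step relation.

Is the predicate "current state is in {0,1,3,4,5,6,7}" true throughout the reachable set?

Answer: INVARIANT VIOLATED at state 2

Working:
Allowed set {0,1,3,4,5,6,7}
R = {0,2,3,4,5,7}
  0: safe
  2: ✗ unsafe
  3: safe
  4: safe
  5: safe
  7: safe
counterexample path to 2: a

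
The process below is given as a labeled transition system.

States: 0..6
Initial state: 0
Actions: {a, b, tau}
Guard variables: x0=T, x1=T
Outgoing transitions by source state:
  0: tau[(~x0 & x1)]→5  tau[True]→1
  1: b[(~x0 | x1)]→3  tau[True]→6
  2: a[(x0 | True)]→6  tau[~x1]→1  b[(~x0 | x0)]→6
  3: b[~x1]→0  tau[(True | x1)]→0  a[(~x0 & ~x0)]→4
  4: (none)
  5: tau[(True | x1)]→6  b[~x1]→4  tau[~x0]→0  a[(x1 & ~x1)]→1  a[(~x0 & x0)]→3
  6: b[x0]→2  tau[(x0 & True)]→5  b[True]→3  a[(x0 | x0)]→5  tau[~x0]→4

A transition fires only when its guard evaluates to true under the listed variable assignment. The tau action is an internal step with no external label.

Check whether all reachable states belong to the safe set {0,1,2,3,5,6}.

Allowed set {0,1,2,3,5,6}
Reachable = {0,1,2,3,5,6}
  0: safe
  1: safe
  2: safe
  3: safe
  5: safe
  6: safe

Answer: INVARIANT HOLDS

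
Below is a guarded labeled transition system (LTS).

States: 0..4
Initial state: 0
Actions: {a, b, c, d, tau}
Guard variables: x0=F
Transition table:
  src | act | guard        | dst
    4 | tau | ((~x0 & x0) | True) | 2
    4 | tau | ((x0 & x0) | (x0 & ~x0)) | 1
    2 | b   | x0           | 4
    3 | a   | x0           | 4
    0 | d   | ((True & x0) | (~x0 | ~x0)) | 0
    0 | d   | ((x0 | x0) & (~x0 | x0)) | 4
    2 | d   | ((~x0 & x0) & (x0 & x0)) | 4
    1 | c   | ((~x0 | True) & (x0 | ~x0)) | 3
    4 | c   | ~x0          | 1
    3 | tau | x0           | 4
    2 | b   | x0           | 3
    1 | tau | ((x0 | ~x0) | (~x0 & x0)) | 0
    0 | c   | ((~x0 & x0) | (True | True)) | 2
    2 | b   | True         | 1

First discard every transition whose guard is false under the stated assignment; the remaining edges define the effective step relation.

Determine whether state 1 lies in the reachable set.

7 transition(s) survive guard evaluation.
Layer 0: {0}
Layer 1: {2}  now seen {0,2}
Layer 2: {1}  now seen {0,1,2}
Layer 3: {3}  now seen {0,1,2,3}
Reachable = {0,1,2,3}
trace reaching 1: c·b

Answer: REACHABLE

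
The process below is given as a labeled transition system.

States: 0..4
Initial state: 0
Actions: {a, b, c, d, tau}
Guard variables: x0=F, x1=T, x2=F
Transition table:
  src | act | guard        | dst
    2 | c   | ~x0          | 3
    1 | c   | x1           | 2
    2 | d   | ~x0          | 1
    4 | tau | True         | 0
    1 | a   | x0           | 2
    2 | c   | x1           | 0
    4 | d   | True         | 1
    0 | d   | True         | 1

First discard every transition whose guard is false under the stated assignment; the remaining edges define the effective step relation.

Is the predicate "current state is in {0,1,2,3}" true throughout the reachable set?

Answer: INVARIANT HOLDS

Analysis:
Allowed set {0,1,2,3}
Reachable = {0,1,2,3}
  0: ok
  1: ok
  2: ok
  3: ok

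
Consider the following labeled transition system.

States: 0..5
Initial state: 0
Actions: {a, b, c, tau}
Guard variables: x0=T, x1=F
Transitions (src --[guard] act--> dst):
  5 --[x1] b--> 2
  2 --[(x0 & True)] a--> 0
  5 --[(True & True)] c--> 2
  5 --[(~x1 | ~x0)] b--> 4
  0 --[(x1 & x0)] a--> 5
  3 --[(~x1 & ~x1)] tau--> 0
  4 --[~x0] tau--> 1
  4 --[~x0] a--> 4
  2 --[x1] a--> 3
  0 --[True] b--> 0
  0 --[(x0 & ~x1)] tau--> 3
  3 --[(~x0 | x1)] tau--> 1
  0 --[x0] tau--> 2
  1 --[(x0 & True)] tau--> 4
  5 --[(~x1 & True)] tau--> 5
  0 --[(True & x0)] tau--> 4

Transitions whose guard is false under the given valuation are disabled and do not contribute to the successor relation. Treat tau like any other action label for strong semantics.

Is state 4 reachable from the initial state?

Guard filter leaves 10 enabled edge(s).
Layer 0: {0}
Layer 1: {2,3,4}  now seen {0,2,3,4}
Reachable = {0,2,3,4}
trace reaching 4: tau

Answer: REACHABLE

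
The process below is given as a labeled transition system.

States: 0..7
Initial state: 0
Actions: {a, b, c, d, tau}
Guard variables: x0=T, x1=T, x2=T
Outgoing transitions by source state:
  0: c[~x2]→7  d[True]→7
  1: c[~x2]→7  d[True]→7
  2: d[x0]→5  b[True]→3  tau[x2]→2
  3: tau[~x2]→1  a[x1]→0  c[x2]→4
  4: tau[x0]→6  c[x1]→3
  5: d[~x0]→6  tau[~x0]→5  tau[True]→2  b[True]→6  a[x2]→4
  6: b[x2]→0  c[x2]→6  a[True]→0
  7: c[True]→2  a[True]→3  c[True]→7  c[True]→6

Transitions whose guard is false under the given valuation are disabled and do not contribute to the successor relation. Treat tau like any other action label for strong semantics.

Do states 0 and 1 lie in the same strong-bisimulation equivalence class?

Answer: BISIMILAR

Working:
Compute ~ classes (split until stable):
  P[0] = {{0,1,2,3,4,5,6,7}}
  P[1] = {{0,1},{2},{3,7},{4},{5},{6}}
  P[2] = {{0,1},{2},{3},{4},{5},{6},{7}}
stable after 3 split(s): 7 block(s)
[0]={0,1}  [1]={0,1}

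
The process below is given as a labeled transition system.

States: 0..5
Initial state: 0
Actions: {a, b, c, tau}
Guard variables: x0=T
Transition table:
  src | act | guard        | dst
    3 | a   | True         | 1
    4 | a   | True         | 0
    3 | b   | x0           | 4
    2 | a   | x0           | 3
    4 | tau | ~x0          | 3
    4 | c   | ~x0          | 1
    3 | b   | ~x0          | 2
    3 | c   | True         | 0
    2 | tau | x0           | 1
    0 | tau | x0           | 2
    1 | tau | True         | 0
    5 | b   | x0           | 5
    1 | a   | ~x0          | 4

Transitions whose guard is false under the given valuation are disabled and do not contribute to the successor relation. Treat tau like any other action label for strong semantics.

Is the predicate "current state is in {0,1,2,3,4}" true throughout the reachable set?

Inv-set: {0,1,2,3,4}
Reachable = {0,1,2,3,4}
  0: ok
  1: ok
  2: ok
  3: ok
  4: ok

Answer: INVARIANT HOLDS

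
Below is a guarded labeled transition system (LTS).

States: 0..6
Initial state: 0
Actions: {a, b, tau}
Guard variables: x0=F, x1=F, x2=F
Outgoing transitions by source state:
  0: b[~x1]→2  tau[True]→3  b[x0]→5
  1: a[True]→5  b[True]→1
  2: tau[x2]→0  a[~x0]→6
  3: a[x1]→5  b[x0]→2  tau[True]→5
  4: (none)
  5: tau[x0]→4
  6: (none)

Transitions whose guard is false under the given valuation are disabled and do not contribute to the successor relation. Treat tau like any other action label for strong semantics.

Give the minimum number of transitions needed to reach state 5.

Answer: 2

Trace:
Breadth-first toward 5:
  L0 = {0}
  L1 = {2,3}
  L2 = {5,6}
5 enters at depth 2; path tau·tau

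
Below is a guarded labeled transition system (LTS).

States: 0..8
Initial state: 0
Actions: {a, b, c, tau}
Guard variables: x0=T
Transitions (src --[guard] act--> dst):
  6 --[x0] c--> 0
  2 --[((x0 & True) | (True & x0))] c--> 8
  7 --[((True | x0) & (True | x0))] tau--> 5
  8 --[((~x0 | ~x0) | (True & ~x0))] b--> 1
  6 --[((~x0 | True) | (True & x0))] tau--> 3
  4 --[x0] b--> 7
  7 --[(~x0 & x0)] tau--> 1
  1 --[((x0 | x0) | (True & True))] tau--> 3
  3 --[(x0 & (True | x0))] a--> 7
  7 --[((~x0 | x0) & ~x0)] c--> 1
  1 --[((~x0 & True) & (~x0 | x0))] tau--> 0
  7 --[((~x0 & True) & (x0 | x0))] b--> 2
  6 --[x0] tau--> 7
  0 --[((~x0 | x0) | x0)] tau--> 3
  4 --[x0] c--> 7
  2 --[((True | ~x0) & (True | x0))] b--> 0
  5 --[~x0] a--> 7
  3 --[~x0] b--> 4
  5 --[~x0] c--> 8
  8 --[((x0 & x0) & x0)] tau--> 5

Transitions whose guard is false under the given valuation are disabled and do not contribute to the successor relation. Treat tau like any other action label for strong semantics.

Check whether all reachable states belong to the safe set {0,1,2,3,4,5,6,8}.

Inv-set: {0,1,2,3,4,5,6,8}
Reach set: {0,3,5,7}
  0: safe
  3: safe
  5: safe
  7: ✗ unsafe
counterexample path to 7: tau·a

Answer: INVARIANT VIOLATED at state 7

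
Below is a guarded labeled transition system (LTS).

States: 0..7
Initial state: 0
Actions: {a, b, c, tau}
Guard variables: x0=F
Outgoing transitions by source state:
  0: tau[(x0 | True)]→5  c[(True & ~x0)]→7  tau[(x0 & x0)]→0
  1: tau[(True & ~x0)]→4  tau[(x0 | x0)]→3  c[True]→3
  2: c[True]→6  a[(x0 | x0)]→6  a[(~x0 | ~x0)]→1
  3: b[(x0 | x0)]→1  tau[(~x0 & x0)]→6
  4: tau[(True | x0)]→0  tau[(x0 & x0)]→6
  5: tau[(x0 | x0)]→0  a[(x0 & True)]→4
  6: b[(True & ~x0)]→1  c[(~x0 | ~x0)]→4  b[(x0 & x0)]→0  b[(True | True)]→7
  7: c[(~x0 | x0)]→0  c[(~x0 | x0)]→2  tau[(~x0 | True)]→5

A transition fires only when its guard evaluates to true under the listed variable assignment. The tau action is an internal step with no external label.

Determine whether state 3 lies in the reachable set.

Guard filter leaves 13 enabled edge(s).
L0 = {0}
L1 = {5,7}  now seen {0,5,7}
L2 = {2}  now seen {0,2,5,7}
L3 = {1,6}  now seen {0,1,2,5,6,7}
L4 = {3,4}  now seen {0,1,2,3,4,5,6,7}
Reach set: {0,1,2,3,4,5,6,7}
Path to 3: c·c·a·c

Answer: REACHABLE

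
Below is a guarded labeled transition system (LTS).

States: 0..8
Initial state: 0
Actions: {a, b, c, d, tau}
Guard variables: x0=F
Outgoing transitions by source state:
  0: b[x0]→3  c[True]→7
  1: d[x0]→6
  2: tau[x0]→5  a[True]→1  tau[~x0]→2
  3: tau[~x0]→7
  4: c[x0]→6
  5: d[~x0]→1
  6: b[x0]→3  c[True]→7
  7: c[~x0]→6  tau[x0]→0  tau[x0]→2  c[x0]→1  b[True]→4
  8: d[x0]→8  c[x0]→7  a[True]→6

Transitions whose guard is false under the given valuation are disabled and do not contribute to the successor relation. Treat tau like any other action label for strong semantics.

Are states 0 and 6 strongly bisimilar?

Compute ~ classes (split until stable):
  round 0: {{0,1,2,3,4,5,6,7,8}}
  round 1: {{0,6},{1,4},{2},{3},{5},{7},{8}}
Fixed point at round 2; 7 class(es).
[0]={0,6}  [6]={0,6}

Answer: BISIMILAR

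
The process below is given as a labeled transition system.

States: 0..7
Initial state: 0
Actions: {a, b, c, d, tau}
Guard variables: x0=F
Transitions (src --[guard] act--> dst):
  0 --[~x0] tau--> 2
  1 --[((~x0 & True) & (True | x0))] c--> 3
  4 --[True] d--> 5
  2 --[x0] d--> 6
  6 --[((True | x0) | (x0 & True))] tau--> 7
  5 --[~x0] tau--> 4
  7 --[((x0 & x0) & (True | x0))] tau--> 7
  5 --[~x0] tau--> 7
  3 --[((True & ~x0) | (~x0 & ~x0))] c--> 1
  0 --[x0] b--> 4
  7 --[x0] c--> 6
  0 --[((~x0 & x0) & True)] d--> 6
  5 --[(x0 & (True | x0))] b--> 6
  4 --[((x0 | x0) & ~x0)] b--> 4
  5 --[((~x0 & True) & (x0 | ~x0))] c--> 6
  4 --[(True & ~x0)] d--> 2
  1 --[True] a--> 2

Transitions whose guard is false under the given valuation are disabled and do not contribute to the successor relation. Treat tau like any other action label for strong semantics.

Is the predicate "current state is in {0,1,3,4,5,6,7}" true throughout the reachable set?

Answer: INVARIANT VIOLATED at state 2

Analysis:
Allowed set {0,1,3,4,5,6,7}
Reachable = {0,2}
  0: safe
  2: ✗ unsafe
counterexample path to 2: tau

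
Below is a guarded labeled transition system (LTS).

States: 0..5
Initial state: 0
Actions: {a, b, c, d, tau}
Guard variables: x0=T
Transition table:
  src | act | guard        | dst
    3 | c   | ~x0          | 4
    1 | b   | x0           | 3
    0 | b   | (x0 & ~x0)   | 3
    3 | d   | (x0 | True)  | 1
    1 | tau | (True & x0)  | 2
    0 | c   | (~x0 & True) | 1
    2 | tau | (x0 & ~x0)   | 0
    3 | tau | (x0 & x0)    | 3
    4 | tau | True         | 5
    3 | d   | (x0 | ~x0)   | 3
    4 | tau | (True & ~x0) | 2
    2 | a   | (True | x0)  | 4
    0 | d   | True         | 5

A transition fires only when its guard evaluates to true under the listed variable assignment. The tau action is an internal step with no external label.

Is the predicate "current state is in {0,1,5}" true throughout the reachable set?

Safe = {0,1,5}
Reachable = {0,5}
  0: ok
  5: ok

Answer: INVARIANT HOLDS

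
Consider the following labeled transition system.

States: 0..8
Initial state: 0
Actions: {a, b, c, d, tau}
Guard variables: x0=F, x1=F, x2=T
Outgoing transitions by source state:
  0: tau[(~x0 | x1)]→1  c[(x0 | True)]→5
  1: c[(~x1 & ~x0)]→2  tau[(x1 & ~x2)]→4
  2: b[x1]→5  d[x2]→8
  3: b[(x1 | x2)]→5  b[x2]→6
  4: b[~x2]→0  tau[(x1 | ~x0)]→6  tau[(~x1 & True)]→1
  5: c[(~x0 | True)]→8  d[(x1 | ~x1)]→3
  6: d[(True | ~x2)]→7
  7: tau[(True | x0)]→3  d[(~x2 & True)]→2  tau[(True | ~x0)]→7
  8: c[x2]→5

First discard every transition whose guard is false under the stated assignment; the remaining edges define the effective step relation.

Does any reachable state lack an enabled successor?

Answer: DEADLOCK-FREE

Working:
Reachable = {0,1,2,3,5,6,7,8}
  0: c→5  tau→1  [2 out]
  1: c→2  [1 out]
  2: d→8  [1 out]
  3: b→5  b→6  [2 out]
  5: c→8  d→3  [2 out]
  6: d→7  [1 out]
  7: tau→3  tau→7  [2 out]
  8: c→5  [1 out]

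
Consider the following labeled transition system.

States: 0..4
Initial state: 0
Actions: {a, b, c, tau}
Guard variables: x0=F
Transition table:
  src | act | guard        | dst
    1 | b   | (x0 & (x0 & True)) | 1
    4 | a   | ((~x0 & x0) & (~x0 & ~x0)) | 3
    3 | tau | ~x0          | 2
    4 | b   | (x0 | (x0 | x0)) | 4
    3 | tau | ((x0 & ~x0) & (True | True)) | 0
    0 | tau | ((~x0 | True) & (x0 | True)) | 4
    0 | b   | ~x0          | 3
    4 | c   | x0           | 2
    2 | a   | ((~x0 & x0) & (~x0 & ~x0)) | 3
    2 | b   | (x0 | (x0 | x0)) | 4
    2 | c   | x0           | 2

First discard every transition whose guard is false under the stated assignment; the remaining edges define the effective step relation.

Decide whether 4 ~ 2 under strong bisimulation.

Answer: BISIMILAR

Working:
Bisimulation quotient by refinement:
  π0 = {{0,1,2,3,4}}
  π1 = {{0},{1,2,4},{3}}
Fixed point at round 2; 3 class(es).
[4]={1,2,4}  [2]={1,2,4}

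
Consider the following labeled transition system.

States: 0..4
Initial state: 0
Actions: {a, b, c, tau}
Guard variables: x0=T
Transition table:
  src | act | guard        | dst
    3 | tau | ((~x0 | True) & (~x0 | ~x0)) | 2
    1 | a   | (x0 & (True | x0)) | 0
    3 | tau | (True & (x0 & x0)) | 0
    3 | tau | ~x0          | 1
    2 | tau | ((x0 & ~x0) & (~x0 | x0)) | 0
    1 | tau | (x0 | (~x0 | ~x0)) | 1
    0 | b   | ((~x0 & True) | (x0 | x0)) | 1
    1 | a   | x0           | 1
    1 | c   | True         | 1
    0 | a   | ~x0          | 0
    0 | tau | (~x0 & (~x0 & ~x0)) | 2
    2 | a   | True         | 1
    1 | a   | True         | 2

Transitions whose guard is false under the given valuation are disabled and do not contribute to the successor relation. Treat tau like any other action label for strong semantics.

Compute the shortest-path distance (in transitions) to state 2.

BFS to 2:
  Layer 0: {0}
  Layer 1: {1}
  Layer 2: {2}
first hit 2 at d=2 via b·a

Answer: 2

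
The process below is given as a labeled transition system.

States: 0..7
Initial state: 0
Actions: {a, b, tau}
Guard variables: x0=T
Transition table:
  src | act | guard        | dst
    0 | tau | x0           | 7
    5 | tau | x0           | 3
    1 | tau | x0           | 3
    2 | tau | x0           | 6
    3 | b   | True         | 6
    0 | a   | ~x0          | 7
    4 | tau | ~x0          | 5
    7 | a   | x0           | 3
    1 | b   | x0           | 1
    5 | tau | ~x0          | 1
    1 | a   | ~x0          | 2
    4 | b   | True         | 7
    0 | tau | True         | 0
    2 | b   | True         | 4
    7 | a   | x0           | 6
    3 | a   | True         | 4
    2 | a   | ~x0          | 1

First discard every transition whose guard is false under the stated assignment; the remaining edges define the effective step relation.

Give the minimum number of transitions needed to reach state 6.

Breadth-first toward 6:
  L0 = {0}
  L1 = {7}
  L2 = {3,6}
first hit 6 at d=2 via tau·a

Answer: 2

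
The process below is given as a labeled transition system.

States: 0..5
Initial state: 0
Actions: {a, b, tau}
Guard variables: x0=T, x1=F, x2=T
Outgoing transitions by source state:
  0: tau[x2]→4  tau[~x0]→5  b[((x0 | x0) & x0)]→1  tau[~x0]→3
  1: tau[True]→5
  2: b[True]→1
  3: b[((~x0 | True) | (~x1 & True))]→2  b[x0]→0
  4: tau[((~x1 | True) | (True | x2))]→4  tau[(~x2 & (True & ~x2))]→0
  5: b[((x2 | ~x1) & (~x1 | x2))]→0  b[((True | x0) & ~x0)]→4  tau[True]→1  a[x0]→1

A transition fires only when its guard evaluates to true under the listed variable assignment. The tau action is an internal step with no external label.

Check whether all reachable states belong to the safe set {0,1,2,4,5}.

Safe = {0,1,2,4,5}
Reach set: {0,1,4,5}
  0: safe
  1: safe
  4: safe
  5: safe

Answer: INVARIANT HOLDS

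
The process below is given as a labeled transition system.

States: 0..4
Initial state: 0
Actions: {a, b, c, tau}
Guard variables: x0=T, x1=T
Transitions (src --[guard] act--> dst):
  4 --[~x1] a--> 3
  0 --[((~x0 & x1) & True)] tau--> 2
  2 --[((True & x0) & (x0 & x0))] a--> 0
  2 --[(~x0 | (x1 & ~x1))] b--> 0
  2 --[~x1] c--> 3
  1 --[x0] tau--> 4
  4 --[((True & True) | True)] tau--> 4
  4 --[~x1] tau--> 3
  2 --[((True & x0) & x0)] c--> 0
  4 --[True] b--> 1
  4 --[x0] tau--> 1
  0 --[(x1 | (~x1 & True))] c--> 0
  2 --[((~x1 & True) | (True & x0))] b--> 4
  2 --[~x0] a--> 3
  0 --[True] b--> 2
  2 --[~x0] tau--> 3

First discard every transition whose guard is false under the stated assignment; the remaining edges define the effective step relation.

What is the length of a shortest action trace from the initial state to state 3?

Answer: UNREACHABLE

Trace:
Layered search for 3:
  L0 = {0}
  L1 = {2}
  L2 = {4}
  L3 = {1}
3 never appears.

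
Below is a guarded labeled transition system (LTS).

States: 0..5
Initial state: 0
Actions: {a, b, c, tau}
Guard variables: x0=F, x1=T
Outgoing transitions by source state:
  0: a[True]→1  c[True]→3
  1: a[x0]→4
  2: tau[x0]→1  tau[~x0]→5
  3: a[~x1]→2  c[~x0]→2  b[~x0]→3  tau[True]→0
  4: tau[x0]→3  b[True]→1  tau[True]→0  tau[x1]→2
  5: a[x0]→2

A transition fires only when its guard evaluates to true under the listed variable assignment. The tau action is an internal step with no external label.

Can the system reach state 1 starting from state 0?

9 transition(s) survive guard evaluation.
L0 = {0}
L1 = {1,3}  cumulative {0,1,3}
L2 = {2}  cumulative {0,1,2,3}
L3 = {5}  cumulative {0,1,2,3,5}
Reach set: {0,1,2,3,5}
trace reaching 1: a

Answer: REACHABLE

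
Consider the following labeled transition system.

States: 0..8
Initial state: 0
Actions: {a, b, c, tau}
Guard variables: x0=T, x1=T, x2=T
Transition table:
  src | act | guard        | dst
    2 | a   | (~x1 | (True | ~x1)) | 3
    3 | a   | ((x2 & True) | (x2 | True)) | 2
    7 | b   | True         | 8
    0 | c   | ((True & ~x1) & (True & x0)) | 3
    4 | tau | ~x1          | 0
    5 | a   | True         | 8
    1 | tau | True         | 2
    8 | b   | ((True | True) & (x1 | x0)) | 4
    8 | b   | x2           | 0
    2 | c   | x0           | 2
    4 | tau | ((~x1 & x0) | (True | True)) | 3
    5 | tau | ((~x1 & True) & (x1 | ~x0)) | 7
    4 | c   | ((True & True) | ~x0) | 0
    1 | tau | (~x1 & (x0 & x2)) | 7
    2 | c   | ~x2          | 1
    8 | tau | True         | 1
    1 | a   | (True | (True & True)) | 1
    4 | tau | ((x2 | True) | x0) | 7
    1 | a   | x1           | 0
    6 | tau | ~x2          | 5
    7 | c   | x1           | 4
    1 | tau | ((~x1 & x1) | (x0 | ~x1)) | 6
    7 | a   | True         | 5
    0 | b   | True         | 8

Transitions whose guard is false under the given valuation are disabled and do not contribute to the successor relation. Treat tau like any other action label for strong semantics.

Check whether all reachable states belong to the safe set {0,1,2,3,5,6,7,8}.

Answer: INVARIANT VIOLATED at state 4

Working:
Allowed set {0,1,2,3,5,6,7,8}
R = {0,1,2,3,4,5,6,7,8}
  0: ok
  1: ok
  2: ok
  3: ok
  4: outside
  5: ok
  6: ok
  7: ok
  8: ok
reach 4 via b·b — violates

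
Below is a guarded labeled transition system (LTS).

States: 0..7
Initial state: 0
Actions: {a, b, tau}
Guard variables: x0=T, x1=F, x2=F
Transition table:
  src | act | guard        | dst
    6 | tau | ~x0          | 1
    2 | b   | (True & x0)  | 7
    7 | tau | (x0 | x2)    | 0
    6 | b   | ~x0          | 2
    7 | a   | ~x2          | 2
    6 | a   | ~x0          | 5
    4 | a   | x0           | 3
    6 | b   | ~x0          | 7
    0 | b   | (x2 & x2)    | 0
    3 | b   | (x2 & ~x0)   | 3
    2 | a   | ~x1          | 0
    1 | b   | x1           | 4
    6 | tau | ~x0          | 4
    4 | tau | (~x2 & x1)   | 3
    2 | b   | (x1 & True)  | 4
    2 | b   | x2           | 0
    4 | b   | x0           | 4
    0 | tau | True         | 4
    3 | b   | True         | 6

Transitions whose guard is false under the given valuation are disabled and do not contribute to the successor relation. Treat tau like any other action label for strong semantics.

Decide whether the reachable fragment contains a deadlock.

Answer: DEADLOCK at state 6

Working:
Reachable = {0,3,4,6}
  0: tau→4  [deg 1]
  3: b→6  [deg 1]
  4: a→3  b→4  [deg 2]
  6: ∅  [no exit]
witness 6: tau·a·b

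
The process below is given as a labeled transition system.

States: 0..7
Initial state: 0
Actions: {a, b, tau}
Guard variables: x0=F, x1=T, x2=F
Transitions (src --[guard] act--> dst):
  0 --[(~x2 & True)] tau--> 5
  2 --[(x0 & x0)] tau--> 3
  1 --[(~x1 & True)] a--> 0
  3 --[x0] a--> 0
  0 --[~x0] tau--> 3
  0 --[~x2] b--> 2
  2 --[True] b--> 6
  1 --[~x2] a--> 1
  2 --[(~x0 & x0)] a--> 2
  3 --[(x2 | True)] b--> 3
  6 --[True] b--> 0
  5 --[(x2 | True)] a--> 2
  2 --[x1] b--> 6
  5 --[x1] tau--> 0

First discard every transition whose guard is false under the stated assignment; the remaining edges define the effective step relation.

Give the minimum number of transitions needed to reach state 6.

BFS to 6:
  depth 0: {0}
  depth 1: {2,3,5}
  depth 2: {6}
6 enters at depth 2; path b·b

Answer: 2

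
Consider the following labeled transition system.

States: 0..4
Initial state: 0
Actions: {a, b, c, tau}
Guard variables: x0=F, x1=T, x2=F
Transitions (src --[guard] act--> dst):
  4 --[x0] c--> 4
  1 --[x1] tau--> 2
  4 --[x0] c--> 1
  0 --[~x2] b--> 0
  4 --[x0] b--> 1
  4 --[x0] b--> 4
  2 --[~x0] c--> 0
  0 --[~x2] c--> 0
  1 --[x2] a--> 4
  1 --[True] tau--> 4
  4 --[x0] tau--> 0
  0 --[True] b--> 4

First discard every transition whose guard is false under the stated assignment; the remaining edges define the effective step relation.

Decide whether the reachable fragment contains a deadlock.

Reach set: {0,4}
  0: b→0  b→4  c→0  [deg 3]
  4: ∅  [STUCK]
Path to 4: b

Answer: DEADLOCK at state 4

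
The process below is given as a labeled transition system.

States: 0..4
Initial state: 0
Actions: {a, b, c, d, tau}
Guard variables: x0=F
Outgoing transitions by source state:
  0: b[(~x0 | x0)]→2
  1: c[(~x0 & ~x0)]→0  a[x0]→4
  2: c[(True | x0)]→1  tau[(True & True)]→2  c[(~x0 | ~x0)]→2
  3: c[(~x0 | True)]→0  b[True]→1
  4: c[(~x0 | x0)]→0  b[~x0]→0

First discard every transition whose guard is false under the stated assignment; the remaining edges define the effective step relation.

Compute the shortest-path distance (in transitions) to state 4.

Answer: UNREACHABLE

Working:
Layered search for 4:
  L0 = {0}
  L1 = {2}
  L2 = {1}
4 never appears.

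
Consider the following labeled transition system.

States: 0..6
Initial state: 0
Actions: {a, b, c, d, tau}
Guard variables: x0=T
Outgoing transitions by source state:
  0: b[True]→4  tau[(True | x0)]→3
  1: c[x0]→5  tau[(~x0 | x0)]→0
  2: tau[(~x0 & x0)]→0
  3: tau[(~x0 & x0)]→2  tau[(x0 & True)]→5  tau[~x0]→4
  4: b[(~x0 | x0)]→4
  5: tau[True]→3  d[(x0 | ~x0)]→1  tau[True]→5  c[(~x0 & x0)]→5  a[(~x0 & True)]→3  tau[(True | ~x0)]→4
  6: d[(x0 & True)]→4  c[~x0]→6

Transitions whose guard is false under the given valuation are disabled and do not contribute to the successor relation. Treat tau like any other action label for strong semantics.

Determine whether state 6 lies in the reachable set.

Answer: UNREACHABLE

Trace:
Guard filter leaves 11 enabled edge(s).
depth 0: {0}
depth 1: {3,4}  now seen {0,3,4}
depth 2: {5}  now seen {0,3,4,5}
depth 3: {1}  now seen {0,1,3,4,5}
Reachable = {0,1,3,4,5}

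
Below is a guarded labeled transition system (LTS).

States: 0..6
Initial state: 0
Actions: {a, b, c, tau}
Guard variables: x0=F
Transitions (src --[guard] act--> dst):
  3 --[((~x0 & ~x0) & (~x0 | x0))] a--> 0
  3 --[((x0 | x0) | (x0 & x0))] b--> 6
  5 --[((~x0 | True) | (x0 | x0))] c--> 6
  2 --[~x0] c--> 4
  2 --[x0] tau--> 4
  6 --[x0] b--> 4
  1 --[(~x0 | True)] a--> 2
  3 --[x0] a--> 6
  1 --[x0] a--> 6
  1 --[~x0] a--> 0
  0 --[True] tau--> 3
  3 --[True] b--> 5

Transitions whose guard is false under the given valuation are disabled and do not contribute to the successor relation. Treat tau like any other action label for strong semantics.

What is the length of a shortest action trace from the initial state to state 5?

Answer: 2

Working:
Layered search for 5:
  Layer 0: {0}
  Layer 1: {3}
  Layer 2: {5}
first hit 5 at d=2 via tau·b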